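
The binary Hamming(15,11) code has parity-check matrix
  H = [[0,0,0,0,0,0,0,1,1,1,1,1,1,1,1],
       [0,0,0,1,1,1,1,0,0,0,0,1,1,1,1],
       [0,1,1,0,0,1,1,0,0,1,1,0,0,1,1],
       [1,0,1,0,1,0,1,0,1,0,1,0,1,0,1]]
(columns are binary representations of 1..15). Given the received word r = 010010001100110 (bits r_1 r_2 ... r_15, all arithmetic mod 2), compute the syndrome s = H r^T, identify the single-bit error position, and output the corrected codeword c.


s = (0, 1, 1, 1)^T, error position = 7, corrected codeword c = 010010101100110

Compute s = H r^T mod 2 one row at a time:
  s_1 = 0 + 1 + 1 + 0 + 0 + 1 + 1 + 0 = 4 ≡ 0 (mod 2).
  s_2 = 0 + 1 + 0 + 0 + 0 + 1 + 1 + 0 = 3 ≡ 1 (mod 2).
  s_3 = 1 + 0 + 0 + 0 + 1 + 0 + 1 + 0 = 3 ≡ 1 (mod 2).
  s_4 = 0 + 0 + 1 + 0 + 1 + 0 + 1 + 0 = 3 ≡ 1 (mod 2).
s = (0, 1, 1, 1)^T — this equals column 7 of H (binary 0111), so error is at position 7.
Correct: flip bit 7 of r = 010010001100110 to get c = 010010101100110.


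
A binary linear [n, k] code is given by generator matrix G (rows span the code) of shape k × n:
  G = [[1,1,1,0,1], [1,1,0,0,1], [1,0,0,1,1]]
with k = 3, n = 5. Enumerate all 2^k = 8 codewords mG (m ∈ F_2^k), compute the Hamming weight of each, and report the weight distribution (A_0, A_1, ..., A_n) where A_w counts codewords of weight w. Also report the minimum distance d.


Weight distribution: A_0 = 1, A_1 = 1, A_2 = 1, A_3 = 3, A_4 = 2. Minimum distance d = 1.

Enumerate all 2^3 = 8 messages m ∈ F_2^3.
For each, compute codeword c = mG in F_2^5, then tally its weight.
  m = 000 → c = 00000, weight = 0.
  m = 100 → c = 11101, weight = 4.
  m = 010 → c = 11001, weight = 3.
  m = 110 → c = 00100, weight = 1.
  m = 001 → c = 10011, weight = 3.
  m = 101 → c = 01110, weight = 3.
  m = 011 → c = 01010, weight = 2.
  m = 111 → c = 10111, weight = 4.
Tally weights:
  weight 0: 1 codewords.
  weight 1: 1 codewords.
  weight 2: 1 codewords.
  weight 3: 3 codewords.
  weight 4: 2 codewords.
Minimum distance d = smallest w > 0 with A_w > 0 = 1.
Sanity: Σ A_w = 8 = 2^3 = 8 ✓.


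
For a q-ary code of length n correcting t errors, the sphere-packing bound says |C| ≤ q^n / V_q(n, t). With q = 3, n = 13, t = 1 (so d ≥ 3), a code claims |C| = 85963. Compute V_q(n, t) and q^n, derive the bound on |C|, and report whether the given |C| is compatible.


V_q(n, t) = 27, q^n = 1594323, Hamming bound = 59049, |C| = 85963 > bound (violated).

Step 1: Compute V_q(n, t) = Σ_{j=0}^1 C(n, j) (q−1)^j.
  j = 0: C(13,0)·(2)^0 = 1·1 = 1.
  j = 1: C(13,1)·(2)^1 = 13·2 = 26.
  V_q(n, t) = 1 + 26 = 27.
Step 2: q^n = 3^13 = 1594323.
Step 3: Hamming bound ⌊q^n / V_q(n,t)⌋ = ⌊1594323/27⌋ = 59049.
Step 4: Compare |C| = 85963 to 59049: violated.
The claimed |C| lies above the Hamming bound, so no 3-ary code of length 13 with d ≥ 3 can have 85963 codewords.


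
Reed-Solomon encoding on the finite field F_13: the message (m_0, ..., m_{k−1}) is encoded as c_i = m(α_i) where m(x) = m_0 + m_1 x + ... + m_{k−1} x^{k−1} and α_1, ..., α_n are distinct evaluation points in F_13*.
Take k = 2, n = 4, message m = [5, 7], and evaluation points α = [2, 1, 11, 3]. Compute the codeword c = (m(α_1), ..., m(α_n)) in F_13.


c = [6, 12, 4, 0]

Message polynomial: m(x) = 5 + 7·x (mod 13).
For each evaluation point α_i, compute m(α_i) mod 13:
  α_1 = 2: Horner steps 7 → 6, so m(2) = 6.
  α_2 = 1: Horner steps 7 → 12, so m(1) = 12.
  α_3 = 11: Horner steps 7 → 4, so m(11) = 4.
  α_4 = 3: Horner steps 7 → 0, so m(3) = 0.
Codeword c = [6, 12, 4, 0] ∈ F_13^4.


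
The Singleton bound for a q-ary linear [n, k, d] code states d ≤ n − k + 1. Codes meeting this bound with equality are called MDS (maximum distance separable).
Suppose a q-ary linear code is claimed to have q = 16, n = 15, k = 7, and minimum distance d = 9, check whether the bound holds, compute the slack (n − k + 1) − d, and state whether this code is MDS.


Singleton RHS = n − k + 1 = 9, slack = 0, bound satisfied, MDS.

Singleton bound: d ≤ n − k + 1.
Here n = 15, k = 7, so n − k + 1 = 9.
Given d = 9, check d ≤ 9: YES.
Slack = (n − k + 1) − d = 0.
The code is MDS (slack = 0).
Description: the claimed parameters are [15, 7, 9]_16; such a code would be MDS (meets Singleton bound).


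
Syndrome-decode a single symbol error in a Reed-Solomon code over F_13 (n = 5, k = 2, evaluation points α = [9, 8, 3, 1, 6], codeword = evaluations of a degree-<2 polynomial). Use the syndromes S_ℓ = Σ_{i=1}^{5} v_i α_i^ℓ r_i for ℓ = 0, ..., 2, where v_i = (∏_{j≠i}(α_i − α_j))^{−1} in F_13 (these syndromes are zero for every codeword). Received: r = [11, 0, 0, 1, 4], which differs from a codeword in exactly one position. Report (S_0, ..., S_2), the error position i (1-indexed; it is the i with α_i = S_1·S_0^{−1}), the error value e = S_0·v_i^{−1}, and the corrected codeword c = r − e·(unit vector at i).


S = (8, 11, 7), error at position 3, error magnitude e = 3, c = [11, 0, 10, 1, 4].

Step 1: column multipliers v_i = (∏_{j≠i}(α_i − α_j))^{−1} mod 13.
  i = 1 (α = 9): (9−8)(9−3)(9−1)(9−6) = 1·6·8·3 = 144 ≡ 1, so v_1 = 1^{−1} = 1 (mod 13).
  i = 2 (α = 8): (8−9)(8−3)(8−1)(8−6) = (−1)·5·7·2 = −70 ≡ 8, so v_2 = 8^{−1} = 5 (mod 13).
  i = 3 (α = 3): (3−9)(3−8)(3−1)(3−6) = (−6)·(−5)·2·(−3) = −180 ≡ 2, so v_3 = 2^{−1} = 7 (mod 13).
  i = 4 (α = 1): (1−9)(1−8)(1−3)(1−6) = (−8)·(−7)·(−2)·(−5) = 560 ≡ 1, so v_4 = 1^{−1} = 1 (mod 13).
  i = 5 (α = 6): (6−9)(6−8)(6−3)(6−1) = (−3)·(−2)·3·5 = 90 ≡ 12, so v_5 = 12^{−1} = 12 (mod 13).
  v = [1, 5, 7, 1, 12].
Step 2: syndromes of r = [11, 0, 0, 1, 4] (all sums mod 13).
  S_0 = Σ v_i r_i = 1·11 + 5·0 + 7·0 + 1·1 + 12·4 = 60 ≡ 8.
  S_1 = Σ v_i α_i r_i = 1·9·11 + 5·8·0 + 7·3·0 + 1·1·1 + 12·6·4 = 388 ≡ 11.
  α_i^2 mod 13 = [3, 12, 9, 1, 10].
  S_2 = Σ v_i α_i^2 r_i = 1·3·11 + 5·12·0 + 7·9·0 + 1·1·1 + 12·10·4 = 514 ≡ 7.
  S = (8, 11, 7) ≠ 0, so r is not a codeword (an error is present).
Step 3: locate the error. For a single error e at position i, S_ℓ = v_i·e·α_i^ℓ, so α_err = S_1/S_0.
  S_0^{−1} = 8^{−1} = 5 (mod 13), so α_err = 11·5 = 55 ≡ 3 = α_3. Error position i = 3.
  Consistency check: S_2/S_1 = 7·6 = 42 ≡ 3 = α_err ✓ (single-error assumption holds).
Step 4: error magnitude e = S_0/v_3 = S_0·∏_{j≠3}(α_3 − α_j) = 8·2 = 16 ≡ 3 (mod 13).
Step 5: correct position 3: c_3 = r_3 − e = 0 − 3 ≡ 10 (mod 13). Hence c = [11, 0, 10, 1, 4].
  Check: interpolating c through the α_i gives m(x) = 3 + 11·x (degree < 2) with m(α_i) = c_i for every i, so c is indeed a codeword.


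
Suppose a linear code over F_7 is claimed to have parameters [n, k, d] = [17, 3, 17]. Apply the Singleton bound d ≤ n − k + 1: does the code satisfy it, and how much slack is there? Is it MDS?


Singleton RHS = n − k + 1 = 15, slack = -2, bound violated (no such code; not MDS).

Singleton bound: d ≤ n − k + 1.
Here n = 17, k = 3, so n − k + 1 = 15.
Given d = 17, check d ≤ 15: NO.
Slack = (n − k + 1) − d = -2.
The slack is negative: d = 17 exceeds n − k + 1 = 15 by 2, so the Singleton bound is violated and no linear [17, 3, 17]_7 code can exist. In particular it is not MDS (MDS requires d = n − k + 1 exactly).
Description: the claimed parameters are [17, 3, 17]_7; such a code would be impossible (violates the Singleton bound).


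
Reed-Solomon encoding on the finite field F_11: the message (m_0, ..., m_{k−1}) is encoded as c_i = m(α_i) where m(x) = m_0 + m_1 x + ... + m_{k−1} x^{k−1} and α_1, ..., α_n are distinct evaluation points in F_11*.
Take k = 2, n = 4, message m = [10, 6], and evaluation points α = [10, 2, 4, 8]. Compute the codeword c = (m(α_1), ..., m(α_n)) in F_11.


c = [4, 0, 1, 3]

Message polynomial: m(x) = 10 + 6·x (mod 11).
For each evaluation point α_i, compute m(α_i) mod 11:
  α_1 = 10: Horner steps 6 → 4, so m(10) = 4.
  α_2 = 2: Horner steps 6 → 0, so m(2) = 0.
  α_3 = 4: Horner steps 6 → 1, so m(4) = 1.
  α_4 = 8: Horner steps 6 → 3, so m(8) = 3.
Codeword c = [4, 0, 1, 3] ∈ F_11^4.


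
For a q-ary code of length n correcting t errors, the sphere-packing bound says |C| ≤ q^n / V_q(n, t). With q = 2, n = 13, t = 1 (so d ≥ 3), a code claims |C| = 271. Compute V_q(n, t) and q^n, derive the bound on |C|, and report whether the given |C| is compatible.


V_q(n, t) = 14, q^n = 8192, Hamming bound = 585, |C| = 271 ≤ bound (satisfied).

Step 1: Compute V_q(n, t) = Σ_{j=0}^1 C(n, j) (q−1)^j.
  j = 0: C(13,0)·(1)^0 = 1·1 = 1.
  j = 1: C(13,1)·(1)^1 = 13·1 = 13.
  V_q(n, t) = 1 + 13 = 14.
Step 2: q^n = 2^13 = 8192.
Step 3: Hamming bound ⌊q^n / V_q(n,t)⌋ = ⌊8192/14⌋ = 585.
Step 4: Compare |C| = 271 to 585: satisfied.
The claimed |C| lies below the Hamming bound.


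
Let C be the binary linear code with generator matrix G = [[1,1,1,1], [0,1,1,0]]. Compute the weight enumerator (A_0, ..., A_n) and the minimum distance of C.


Weight distribution: A_0 = 1, A_2 = 2, A_4 = 1. Minimum distance d = 2.

Enumerate all 2^2 = 4 messages m ∈ F_2^2.
For each, compute codeword c = mG in F_2^4, then tally its weight.
  m = 00 → c = 0000, weight = 0.
  m = 10 → c = 1111, weight = 4.
  m = 01 → c = 0110, weight = 2.
  m = 11 → c = 1001, weight = 2.
Tally weights:
  weight 0: 1 codewords.
  weight 2: 2 codewords.
  weight 4: 1 codewords.
Minimum distance d = smallest w > 0 with A_w > 0 = 2.
Sanity: Σ A_w = 4 = 2^2 = 4 ✓.


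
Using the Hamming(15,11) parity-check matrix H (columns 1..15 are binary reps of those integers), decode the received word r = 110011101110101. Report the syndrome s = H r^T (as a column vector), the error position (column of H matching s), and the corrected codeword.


s = (1, 1, 0, 1)^T, error position = 13, corrected codeword c = 110011101110001

Compute s = H r^T mod 2 one row at a time:
  s_1 = 0 + 1 + 1 + 1 + 0 + 1 + 0 + 1 = 5 ≡ 1 (mod 2).
  s_2 = 0 + 1 + 1 + 1 + 0 + 1 + 0 + 1 = 5 ≡ 1 (mod 2).
  s_3 = 1 + 0 + 1 + 1 + 1 + 1 + 0 + 1 = 6 ≡ 0 (mod 2).
  s_4 = 1 + 0 + 1 + 1 + 1 + 1 + 1 + 1 = 7 ≡ 1 (mod 2).
s = (1, 1, 0, 1)^T — this equals column 13 of H (binary 1101), so error is at position 13.
Correct: flip bit 13 of r = 110011101110101 to get c = 110011101110001.


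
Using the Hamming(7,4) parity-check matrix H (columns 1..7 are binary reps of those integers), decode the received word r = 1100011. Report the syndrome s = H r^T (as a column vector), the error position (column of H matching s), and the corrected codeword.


s = (0, 1, 0)^T, error position = 2, corrected codeword c = 1000011

Compute s = H r^T mod 2 one row at a time:
  s_1 = 0 + 0 + 1 + 1 = 2 ≡ 0 (mod 2).
  s_2 = 1 + 0 + 1 + 1 = 3 ≡ 1 (mod 2).
  s_3 = 1 + 0 + 0 + 1 = 2 ≡ 0 (mod 2).
s = (0, 1, 0)^T — this equals column 2 of H (binary 010), so error is at position 2.
Correct: flip bit 2 of r = 1100011 to get c = 1000011.


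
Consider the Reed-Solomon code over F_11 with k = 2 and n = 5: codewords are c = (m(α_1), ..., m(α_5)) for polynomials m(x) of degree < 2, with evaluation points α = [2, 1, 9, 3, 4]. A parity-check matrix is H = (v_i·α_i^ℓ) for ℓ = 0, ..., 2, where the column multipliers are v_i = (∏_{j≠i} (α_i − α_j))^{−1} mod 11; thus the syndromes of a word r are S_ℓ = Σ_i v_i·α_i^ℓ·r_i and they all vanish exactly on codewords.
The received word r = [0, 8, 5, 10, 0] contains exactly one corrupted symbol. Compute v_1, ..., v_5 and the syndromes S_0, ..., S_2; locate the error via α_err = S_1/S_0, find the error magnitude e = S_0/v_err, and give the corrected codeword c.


S = (3, 6, 1), error at position 1, error magnitude e = 2, c = [9, 8, 5, 10, 0].

Step 1: column multipliers v_i = (∏_{j≠i}(α_i − α_j))^{−1} mod 11.
  i = 1 (α = 2): (2−1)(2−9)(2−3)(2−4) = 1·(−7)·(−1)·(−2) = −14 ≡ 8, so v_1 = 8^{−1} = 7 (mod 11).
  i = 2 (α = 1): (1−2)(1−9)(1−3)(1−4) = (−1)·(−8)·(−2)·(−3) = 48 ≡ 4, so v_2 = 4^{−1} = 3 (mod 11).
  i = 3 (α = 9): (9−2)(9−1)(9−3)(9−4) = 7·8·6·5 = 1680 ≡ 8, so v_3 = 8^{−1} = 7 (mod 11).
  i = 4 (α = 3): (3−2)(3−1)(3−9)(3−4) = 1·2·(−6)·(−1) = 12 ≡ 1, so v_4 = 1^{−1} = 1 (mod 11).
  i = 5 (α = 4): (4−2)(4−1)(4−9)(4−3) = 2·3·(−5)·1 = −30 ≡ 3, so v_5 = 3^{−1} = 4 (mod 11).
  v = [7, 3, 7, 1, 4].
Step 2: syndromes of r = [0, 8, 5, 10, 0] (all sums mod 11).
  S_0 = Σ v_i r_i = 7·0 + 3·8 + 7·5 + 1·10 + 4·0 = 69 ≡ 3.
  S_1 = Σ v_i α_i r_i = 7·2·0 + 3·1·8 + 7·9·5 + 1·3·10 + 4·4·0 = 369 ≡ 6.
  α_i^2 mod 11 = [4, 1, 4, 9, 5].
  S_2 = Σ v_i α_i^2 r_i = 7·4·0 + 3·1·8 + 7·4·5 + 1·9·10 + 4·5·0 = 254 ≡ 1.
  S = (3, 6, 1) ≠ 0, so r is not a codeword (an error is present).
Step 3: locate the error. For a single error e at position i, S_ℓ = v_i·e·α_i^ℓ, so α_err = S_1/S_0.
  S_0^{−1} = 3^{−1} = 4 (mod 11), so α_err = 6·4 = 24 ≡ 2 = α_1. Error position i = 1.
  Consistency check: S_2/S_1 = 1·2 = 2 ≡ 2 = α_err ✓ (single-error assumption holds).
Step 4: error magnitude e = S_0/v_1 = S_0·∏_{j≠1}(α_1 − α_j) = 3·8 = 24 ≡ 2 (mod 11).
Step 5: correct position 1: c_1 = r_1 − e = 0 − 2 ≡ 9 (mod 11). Hence c = [9, 8, 5, 10, 0].
  Check: interpolating c through the α_i gives m(x) = 7 + 1·x (degree < 2) with m(α_i) = c_i for every i, so c is indeed a codeword.


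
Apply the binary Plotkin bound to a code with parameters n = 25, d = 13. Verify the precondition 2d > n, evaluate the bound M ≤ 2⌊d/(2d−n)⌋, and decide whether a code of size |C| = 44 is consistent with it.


Plotkin bound M ≤ 26; given |C| = 44 > bound (violated).

Check applicability: 2d = 26, n = 25.
2d − n = 1 > 0, so Plotkin applies.
Compute d/(2d−n) = 13/1 ≈ 13.0000.
⌊d/(2d−n)⌋ = 13.
Plotkin bound: M ≤ 2·13 = 26.
Given |C| = 44, check: VIOLATED.
This |C| is above the Plotkin bound, so no binary code with n = 25, d = 13 and 44 codewords exists.


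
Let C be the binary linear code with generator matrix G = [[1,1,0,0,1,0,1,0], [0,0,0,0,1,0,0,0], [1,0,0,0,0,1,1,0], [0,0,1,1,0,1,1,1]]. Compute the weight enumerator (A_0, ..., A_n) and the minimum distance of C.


Weight distribution: A_0 = 1, A_1 = 1, A_2 = 1, A_3 = 3, A_4 = 3, A_5 = 3, A_6 = 3, A_7 = 1. Minimum distance d = 1.

Enumerate all 2^4 = 16 messages m ∈ F_2^4.
For each, compute codeword c = mG in F_2^8, then tally its weight.
  m = 0000 → c = 00000000, weight = 0.
  m = 1000 → c = 11001010, weight = 4.
  m = 0100 → c = 00001000, weight = 1.
  m = 1100 → c = 11000010, weight = 3.
  m = 0010 → c = 10000110, weight = 3.
  m = 1010 → c = 01001100, weight = 3.
  m = 0110 → c = 10001110, weight = 4.
  m = 1110 → c = 01000100, weight = 2.
  m = 0001 → c = 00110111, weight = 5.
  m = 1001 → c = 11111101, weight = 7.
  m = 0101 → c = 00111111, weight = 6.
  m = 1101 → c = 11110101, weight = 6.
  m = 0011 → c = 10110001, weight = 4.
  m = 1011 → c = 01111011, weight = 6.
  m = 0111 → c = 10111001, weight = 5.
  m = 1111 → c = 01110011, weight = 5.
Tally weights:
  weight 0: 1 codewords.
  weight 1: 1 codewords.
  weight 2: 1 codewords.
  weight 3: 3 codewords.
  weight 4: 3 codewords.
  weight 5: 3 codewords.
  weight 6: 3 codewords.
  weight 7: 1 codewords.
Minimum distance d = smallest w > 0 with A_w > 0 = 1.
Sanity: Σ A_w = 16 = 2^4 = 16 ✓.


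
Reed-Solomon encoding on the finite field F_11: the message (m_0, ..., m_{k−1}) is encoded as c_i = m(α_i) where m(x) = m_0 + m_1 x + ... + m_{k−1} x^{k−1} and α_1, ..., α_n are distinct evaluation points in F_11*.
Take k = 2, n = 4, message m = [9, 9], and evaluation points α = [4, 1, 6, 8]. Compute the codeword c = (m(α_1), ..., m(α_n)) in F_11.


c = [1, 7, 8, 4]

Message polynomial: m(x) = 9 + 9·x (mod 11).
For each evaluation point α_i, compute m(α_i) mod 11:
  α_1 = 4: Horner steps 9 → 1, so m(4) = 1.
  α_2 = 1: Horner steps 9 → 7, so m(1) = 7.
  α_3 = 6: Horner steps 9 → 8, so m(6) = 8.
  α_4 = 8: Horner steps 9 → 4, so m(8) = 4.
Codeword c = [1, 7, 8, 4] ∈ F_11^4.


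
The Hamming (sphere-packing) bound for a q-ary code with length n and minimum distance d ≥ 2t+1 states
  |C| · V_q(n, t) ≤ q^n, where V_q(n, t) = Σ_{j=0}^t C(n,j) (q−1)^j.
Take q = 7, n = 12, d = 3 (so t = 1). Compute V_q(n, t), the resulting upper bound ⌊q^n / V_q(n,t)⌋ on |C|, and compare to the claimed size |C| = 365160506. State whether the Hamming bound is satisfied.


V_q(n, t) = 73, q^n = 13841287201, Hamming bound = 189606673, |C| = 365160506 > bound (violated).

Step 1: Compute V_q(n, t) = Σ_{j=0}^1 C(n, j) (q−1)^j.
  j = 0: C(12,0)·(6)^0 = 1·1 = 1.
  j = 1: C(12,1)·(6)^1 = 12·6 = 72.
  V_q(n, t) = 1 + 72 = 73.
Step 2: q^n = 7^12 = 13841287201.
Step 3: Hamming bound ⌊q^n / V_q(n,t)⌋ = ⌊13841287201/73⌋ = 189606673.
Step 4: Compare |C| = 365160506 to 189606673: violated.
The claimed |C| lies above the Hamming bound, so no 7-ary code of length 12 with d ≥ 3 can have 365160506 codewords.


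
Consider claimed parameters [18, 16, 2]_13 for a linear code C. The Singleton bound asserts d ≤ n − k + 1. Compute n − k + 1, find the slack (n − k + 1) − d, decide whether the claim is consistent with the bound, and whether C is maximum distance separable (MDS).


Singleton RHS = n − k + 1 = 3, slack = 1, bound satisfied, not MDS.

Singleton bound: d ≤ n − k + 1.
Here n = 18, k = 16, so n − k + 1 = 3.
Given d = 2, check d ≤ 3: YES.
Slack = (n − k + 1) − d = 1.
The code is NOT MDS (slack = 1 > 0).
Description: the claimed parameters are [18, 16, 2]_13; such a code would be non-MDS.


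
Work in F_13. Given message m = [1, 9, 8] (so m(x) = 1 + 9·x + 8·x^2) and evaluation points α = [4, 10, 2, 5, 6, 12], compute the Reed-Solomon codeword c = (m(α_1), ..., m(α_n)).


c = [9, 7, 12, 12, 5, 0]

Message polynomial: m(x) = 1 + 9·x + 8·x^2 (mod 13).
For each evaluation point α_i, compute m(α_i) mod 13:
  α_1 = 4: Horner steps 8 → 2 → 9, so m(4) = 9.
  α_2 = 10: Horner steps 8 → 11 → 7, so m(10) = 7.
  α_3 = 2: Horner steps 8 → 12 → 12, so m(2) = 12.
  α_4 = 5: Horner steps 8 → 10 → 12, so m(5) = 12.
  α_5 = 6: Horner steps 8 → 5 → 5, so m(6) = 5.
  α_6 = 12: Horner steps 8 → 1 → 0, so m(12) = 0.
Codeword c = [9, 7, 12, 12, 5, 0] ∈ F_13^6.


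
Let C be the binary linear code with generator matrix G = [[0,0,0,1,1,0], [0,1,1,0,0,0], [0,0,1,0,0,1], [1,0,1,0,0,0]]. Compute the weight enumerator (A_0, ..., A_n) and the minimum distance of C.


Weight distribution: A_0 = 1, A_2 = 7, A_4 = 7, A_6 = 1. Minimum distance d = 2.

Enumerate all 2^4 = 16 messages m ∈ F_2^4.
For each, compute codeword c = mG in F_2^6, then tally its weight.
  m = 0000 → c = 000000, weight = 0.
  m = 1000 → c = 000110, weight = 2.
  m = 0100 → c = 011000, weight = 2.
  m = 1100 → c = 011110, weight = 4.
  m = 0010 → c = 001001, weight = 2.
  m = 1010 → c = 001111, weight = 4.
  m = 0110 → c = 010001, weight = 2.
  m = 1110 → c = 010111, weight = 4.
  m = 0001 → c = 101000, weight = 2.
  m = 1001 → c = 101110, weight = 4.
  m = 0101 → c = 110000, weight = 2.
  m = 1101 → c = 110110, weight = 4.
  m = 0011 → c = 100001, weight = 2.
  m = 1011 → c = 100111, weight = 4.
  m = 0111 → c = 111001, weight = 4.
  m = 1111 → c = 111111, weight = 6.
Tally weights:
  weight 0: 1 codewords.
  weight 2: 7 codewords.
  weight 4: 7 codewords.
  weight 6: 1 codewords.
Minimum distance d = smallest w > 0 with A_w > 0 = 2.
Sanity: Σ A_w = 16 = 2^4 = 16 ✓.


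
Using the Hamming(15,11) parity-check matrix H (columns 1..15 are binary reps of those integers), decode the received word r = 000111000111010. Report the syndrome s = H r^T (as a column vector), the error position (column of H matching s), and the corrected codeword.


s = (0, 1, 0, 0)^T, error position = 4, corrected codeword c = 000011000111010

Compute s = H r^T mod 2 one row at a time:
  s_1 = 0 + 0 + 1 + 1 + 1 + 0 + 1 + 0 = 4 ≡ 0 (mod 2).
  s_2 = 1 + 1 + 1 + 0 + 1 + 0 + 1 + 0 = 5 ≡ 1 (mod 2).
  s_3 = 0 + 0 + 1 + 0 + 1 + 1 + 1 + 0 = 4 ≡ 0 (mod 2).
  s_4 = 0 + 0 + 1 + 0 + 0 + 1 + 0 + 0 = 2 ≡ 0 (mod 2).
s = (0, 1, 0, 0)^T — this equals column 4 of H (binary 0100), so error is at position 4.
Correct: flip bit 4 of r = 000111000111010 to get c = 000011000111010.


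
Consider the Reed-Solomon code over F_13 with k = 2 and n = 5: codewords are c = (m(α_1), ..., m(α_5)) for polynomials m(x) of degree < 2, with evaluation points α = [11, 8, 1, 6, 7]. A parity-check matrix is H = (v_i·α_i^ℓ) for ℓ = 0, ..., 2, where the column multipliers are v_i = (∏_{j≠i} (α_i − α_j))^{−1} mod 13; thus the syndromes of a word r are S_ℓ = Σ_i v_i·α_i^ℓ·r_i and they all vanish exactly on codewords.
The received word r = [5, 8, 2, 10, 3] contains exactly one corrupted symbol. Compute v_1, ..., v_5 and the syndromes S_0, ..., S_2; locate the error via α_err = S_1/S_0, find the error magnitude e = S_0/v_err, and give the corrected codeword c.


S = (3, 8, 4), error at position 5, error magnitude e = 7, c = [5, 8, 2, 10, 9].

Step 1: column multipliers v_i = (∏_{j≠i}(α_i − α_j))^{−1} mod 13.
  i = 1 (α = 11): (11−8)(11−1)(11−6)(11−7) = 3·10·5·4 = 600 ≡ 2, so v_1 = 2^{−1} = 7 (mod 13).
  i = 2 (α = 8): (8−11)(8−1)(8−6)(8−7) = (−3)·7·2·1 = −42 ≡ 10, so v_2 = 10^{−1} = 4 (mod 13).
  i = 3 (α = 1): (1−11)(1−8)(1−6)(1−7) = (−10)·(−7)·(−5)·(−6) = 2100 ≡ 7, so v_3 = 7^{−1} = 2 (mod 13).
  i = 4 (α = 6): (6−11)(6−8)(6−1)(6−7) = (−5)·(−2)·5·(−1) = −50 ≡ 2, so v_4 = 2^{−1} = 7 (mod 13).
  i = 5 (α = 7): (7−11)(7−8)(7−1)(7−6) = (−4)·(−1)·6·1 = 24 ≡ 11, so v_5 = 11^{−1} = 6 (mod 13).
  v = [7, 4, 2, 7, 6].
Step 2: syndromes of r = [5, 8, 2, 10, 3] (all sums mod 13).
  S_0 = Σ v_i r_i = 7·5 + 4·8 + 2·2 + 7·10 + 6·3 = 159 ≡ 3.
  S_1 = Σ v_i α_i r_i = 7·11·5 + 4·8·8 + 2·1·2 + 7·6·10 + 6·7·3 = 1191 ≡ 8.
  α_i^2 mod 13 = [4, 12, 1, 10, 10].
  S_2 = Σ v_i α_i^2 r_i = 7·4·5 + 4·12·8 + 2·1·2 + 7·10·10 + 6·10·3 = 1408 ≡ 4.
  S = (3, 8, 4) ≠ 0, so r is not a codeword (an error is present).
Step 3: locate the error. For a single error e at position i, S_ℓ = v_i·e·α_i^ℓ, so α_err = S_1/S_0.
  S_0^{−1} = 3^{−1} = 9 (mod 13), so α_err = 8·9 = 72 ≡ 7 = α_5. Error position i = 5.
  Consistency check: S_2/S_1 = 4·5 = 20 ≡ 7 = α_err ✓ (single-error assumption holds).
Step 4: error magnitude e = S_0/v_5 = S_0·∏_{j≠5}(α_5 − α_j) = 3·11 = 33 ≡ 7 (mod 13).
Step 5: correct position 5: c_5 = r_5 − e = 3 − 7 ≡ 9 (mod 13). Hence c = [5, 8, 2, 10, 9].
  Check: interpolating c through the α_i gives m(x) = 3 + 12·x (degree < 2) with m(α_i) = c_i for every i, so c is indeed a codeword.


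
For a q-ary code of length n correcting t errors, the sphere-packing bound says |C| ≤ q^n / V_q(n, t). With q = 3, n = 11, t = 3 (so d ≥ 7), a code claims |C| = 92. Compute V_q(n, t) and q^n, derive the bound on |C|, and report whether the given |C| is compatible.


V_q(n, t) = 1563, q^n = 177147, Hamming bound = 113, |C| = 92 ≤ bound (satisfied).

Step 1: Compute V_q(n, t) = Σ_{j=0}^3 C(n, j) (q−1)^j.
  j = 0: C(11,0)·(2)^0 = 1·1 = 1.
  j = 1: C(11,1)·(2)^1 = 11·2 = 22.
  j = 2: C(11,2)·(2)^2 = 55·4 = 220.
  j = 3: C(11,3)·(2)^3 = 165·8 = 1320.
  V_q(n, t) = 1 + 22 + 220 + 1320 = 1563.
Step 2: q^n = 3^11 = 177147.
Step 3: Hamming bound ⌊q^n / V_q(n,t)⌋ = ⌊177147/1563⌋ = 113.
Step 4: Compare |C| = 92 to 113: satisfied.
The claimed |C| lies below the Hamming bound.


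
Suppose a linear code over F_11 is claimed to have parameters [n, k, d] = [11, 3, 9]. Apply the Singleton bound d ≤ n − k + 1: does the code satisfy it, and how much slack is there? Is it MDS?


Singleton RHS = n − k + 1 = 9, slack = 0, bound satisfied, MDS.

Singleton bound: d ≤ n − k + 1.
Here n = 11, k = 3, so n − k + 1 = 9.
Given d = 9, check d ≤ 9: YES.
Slack = (n − k + 1) − d = 0.
The code is MDS (slack = 0).
Description: the claimed parameters are [11, 3, 9]_11; such a code would be MDS (meets Singleton bound).


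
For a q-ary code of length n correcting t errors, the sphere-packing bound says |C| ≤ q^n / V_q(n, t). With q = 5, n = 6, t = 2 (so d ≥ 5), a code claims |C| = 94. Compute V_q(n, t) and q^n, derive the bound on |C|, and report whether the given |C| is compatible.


V_q(n, t) = 265, q^n = 15625, Hamming bound = 58, |C| = 94 > bound (violated).

Step 1: Compute V_q(n, t) = Σ_{j=0}^2 C(n, j) (q−1)^j.
  j = 0: C(6,0)·(4)^0 = 1·1 = 1.
  j = 1: C(6,1)·(4)^1 = 6·4 = 24.
  j = 2: C(6,2)·(4)^2 = 15·16 = 240.
  V_q(n, t) = 1 + 24 + 240 = 265.
Step 2: q^n = 5^6 = 15625.
Step 3: Hamming bound ⌊q^n / V_q(n,t)⌋ = ⌊15625/265⌋ = 58.
Step 4: Compare |C| = 94 to 58: violated.
The claimed |C| lies above the Hamming bound, so no 5-ary code of length 6 with d ≥ 5 can have 94 codewords.


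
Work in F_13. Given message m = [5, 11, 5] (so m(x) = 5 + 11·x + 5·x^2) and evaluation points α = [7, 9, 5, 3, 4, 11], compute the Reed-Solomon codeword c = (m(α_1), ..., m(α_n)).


c = [2, 2, 3, 5, 12, 3]

Message polynomial: m(x) = 5 + 11·x + 5·x^2 (mod 13).
For each evaluation point α_i, compute m(α_i) mod 13:
  α_1 = 7: Horner steps 5 → 7 → 2, so m(7) = 2.
  α_2 = 9: Horner steps 5 → 4 → 2, so m(9) = 2.
  α_3 = 5: Horner steps 5 → 10 → 3, so m(5) = 3.
  α_4 = 3: Horner steps 5 → 0 → 5, so m(3) = 5.
  α_5 = 4: Horner steps 5 → 5 → 12, so m(4) = 12.
  α_6 = 11: Horner steps 5 → 1 → 3, so m(11) = 3.
Codeword c = [2, 2, 3, 5, 12, 3] ∈ F_13^6.


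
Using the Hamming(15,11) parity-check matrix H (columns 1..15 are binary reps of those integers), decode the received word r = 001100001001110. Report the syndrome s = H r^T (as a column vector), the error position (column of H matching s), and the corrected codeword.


s = (0, 0, 0, 1)^T, error position = 1, corrected codeword c = 101100001001110

Compute s = H r^T mod 2 one row at a time:
  s_1 = 0 + 1 + 0 + 0 + 1 + 1 + 1 + 0 = 4 ≡ 0 (mod 2).
  s_2 = 1 + 0 + 0 + 0 + 1 + 1 + 1 + 0 = 4 ≡ 0 (mod 2).
  s_3 = 0 + 1 + 0 + 0 + 0 + 0 + 1 + 0 = 2 ≡ 0 (mod 2).
  s_4 = 0 + 1 + 0 + 0 + 1 + 0 + 1 + 0 = 3 ≡ 1 (mod 2).
s = (0, 0, 0, 1)^T — this equals column 1 of H (binary 0001), so error is at position 1.
Correct: flip bit 1 of r = 001100001001110 to get c = 101100001001110.


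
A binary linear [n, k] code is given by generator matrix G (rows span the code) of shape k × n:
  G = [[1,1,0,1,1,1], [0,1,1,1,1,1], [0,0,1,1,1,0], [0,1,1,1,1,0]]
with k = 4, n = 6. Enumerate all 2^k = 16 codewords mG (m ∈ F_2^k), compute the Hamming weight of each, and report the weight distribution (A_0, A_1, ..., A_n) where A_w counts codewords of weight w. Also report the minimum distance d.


Weight distribution: A_0 = 1, A_1 = 2, A_2 = 2, A_3 = 4, A_4 = 5, A_5 = 2. Minimum distance d = 1.

Enumerate all 2^4 = 16 messages m ∈ F_2^4.
For each, compute codeword c = mG in F_2^6, then tally its weight.
  m = 0000 → c = 000000, weight = 0.
  m = 1000 → c = 110111, weight = 5.
  m = 0100 → c = 011111, weight = 5.
  m = 1100 → c = 101000, weight = 2.
  m = 0010 → c = 001110, weight = 3.
  m = 1010 → c = 111001, weight = 4.
  m = 0110 → c = 010001, weight = 2.
  m = 1110 → c = 100110, weight = 3.
  m = 0001 → c = 011110, weight = 4.
  m = 1001 → c = 101001, weight = 3.
  m = 0101 → c = 000001, weight = 1.
  m = 1101 → c = 110110, weight = 4.
  m = 0011 → c = 010000, weight = 1.
  m = 1011 → c = 100111, weight = 4.
  m = 0111 → c = 001111, weight = 4.
  m = 1111 → c = 111000, weight = 3.
Tally weights:
  weight 0: 1 codewords.
  weight 1: 2 codewords.
  weight 2: 2 codewords.
  weight 3: 4 codewords.
  weight 4: 5 codewords.
  weight 5: 2 codewords.
Minimum distance d = smallest w > 0 with A_w > 0 = 1.
Sanity: Σ A_w = 16 = 2^4 = 16 ✓.


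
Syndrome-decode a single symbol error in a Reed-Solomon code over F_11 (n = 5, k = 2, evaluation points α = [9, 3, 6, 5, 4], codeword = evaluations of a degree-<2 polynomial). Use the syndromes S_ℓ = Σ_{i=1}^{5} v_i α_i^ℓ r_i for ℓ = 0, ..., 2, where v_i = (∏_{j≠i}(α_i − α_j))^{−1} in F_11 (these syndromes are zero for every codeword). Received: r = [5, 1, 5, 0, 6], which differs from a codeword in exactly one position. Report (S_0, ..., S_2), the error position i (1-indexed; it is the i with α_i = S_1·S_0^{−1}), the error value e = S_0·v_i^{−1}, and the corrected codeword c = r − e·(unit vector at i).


S = (5, 1, 9), error at position 1, error magnitude e = 7, c = [9, 1, 5, 0, 6].

Step 1: column multipliers v_i = (∏_{j≠i}(α_i − α_j))^{−1} mod 11.
  i = 1 (α = 9): (9−3)(9−6)(9−5)(9−4) = 6·3·4·5 = 360 ≡ 8, so v_1 = 8^{−1} = 7 (mod 11).
  i = 2 (α = 3): (3−9)(3−6)(3−5)(3−4) = (−6)·(−3)·(−2)·(−1) = 36 ≡ 3, so v_2 = 3^{−1} = 4 (mod 11).
  i = 3 (α = 6): (6−9)(6−3)(6−5)(6−4) = (−3)·3·1·2 = −18 ≡ 4, so v_3 = 4^{−1} = 3 (mod 11).
  i = 4 (α = 5): (5−9)(5−3)(5−6)(5−4) = (−4)·2·(−1)·1 = 8 ≡ 8, so v_4 = 8^{−1} = 7 (mod 11).
  i = 5 (α = 4): (4−9)(4−3)(4−6)(4−5) = (−5)·1·(−2)·(−1) = −10 ≡ 1, so v_5 = 1^{−1} = 1 (mod 11).
  v = [7, 4, 3, 7, 1].
Step 2: syndromes of r = [5, 1, 5, 0, 6] (all sums mod 11).
  S_0 = Σ v_i r_i = 7·5 + 4·1 + 3·5 + 7·0 + 1·6 = 60 ≡ 5.
  S_1 = Σ v_i α_i r_i = 7·9·5 + 4·3·1 + 3·6·5 + 7·5·0 + 1·4·6 = 441 ≡ 1.
  α_i^2 mod 11 = [4, 9, 3, 3, 5].
  S_2 = Σ v_i α_i^2 r_i = 7·4·5 + 4·9·1 + 3·3·5 + 7·3·0 + 1·5·6 = 251 ≡ 9.
  S = (5, 1, 9) ≠ 0, so r is not a codeword (an error is present).
Step 3: locate the error. For a single error e at position i, S_ℓ = v_i·e·α_i^ℓ, so α_err = S_1/S_0.
  S_0^{−1} = 5^{−1} = 9 (mod 11), so α_err = 1·9 = 9 ≡ 9 = α_1. Error position i = 1.
  Consistency check: S_2/S_1 = 9·1 = 9 ≡ 9 = α_err ✓ (single-error assumption holds).
Step 4: error magnitude e = S_0/v_1 = S_0·∏_{j≠1}(α_1 − α_j) = 5·8 = 40 ≡ 7 (mod 11).
Step 5: correct position 1: c_1 = r_1 − e = 5 − 7 ≡ 9 (mod 11). Hence c = [9, 1, 5, 0, 6].
  Check: interpolating c through the α_i gives m(x) = 8 + 5·x (degree < 2) with m(α_i) = c_i for every i, so c is indeed a codeword.


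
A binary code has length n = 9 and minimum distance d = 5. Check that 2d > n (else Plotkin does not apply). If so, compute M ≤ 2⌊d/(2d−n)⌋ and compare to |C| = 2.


Plotkin bound M ≤ 10; given |C| = 2 ≤ bound (satisfied).

Check applicability: 2d = 10, n = 9.
2d − n = 1 > 0, so Plotkin applies.
Compute d/(2d−n) = 5/1 ≈ 5.0000.
⌊d/(2d−n)⌋ = 5.
Plotkin bound: M ≤ 2·5 = 10.
Given |C| = 2, check: satisfied.
This |C| is below the Plotkin bound.


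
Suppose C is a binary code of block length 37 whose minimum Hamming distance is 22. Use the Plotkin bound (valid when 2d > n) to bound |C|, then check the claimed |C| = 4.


Plotkin bound M ≤ 6; given |C| = 4 ≤ bound (satisfied).

Check applicability: 2d = 44, n = 37.
2d − n = 7 > 0, so Plotkin applies.
Compute d/(2d−n) = 22/7 ≈ 3.1429.
⌊d/(2d−n)⌋ = 3.
Plotkin bound: M ≤ 2·3 = 6.
Given |C| = 4, check: satisfied.
This |C| is below the Plotkin bound.


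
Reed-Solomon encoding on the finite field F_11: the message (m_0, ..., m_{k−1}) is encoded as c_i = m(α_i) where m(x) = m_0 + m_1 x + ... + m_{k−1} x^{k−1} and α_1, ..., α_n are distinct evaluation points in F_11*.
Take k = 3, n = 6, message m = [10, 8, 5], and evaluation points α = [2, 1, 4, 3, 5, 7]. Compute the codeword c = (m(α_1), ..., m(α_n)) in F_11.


c = [2, 1, 1, 2, 10, 3]

Message polynomial: m(x) = 10 + 8·x + 5·x^2 (mod 11).
For each evaluation point α_i, compute m(α_i) mod 11:
  α_1 = 2: Horner steps 5 → 7 → 2, so m(2) = 2.
  α_2 = 1: Horner steps 5 → 2 → 1, so m(1) = 1.
  α_3 = 4: Horner steps 5 → 6 → 1, so m(4) = 1.
  α_4 = 3: Horner steps 5 → 1 → 2, so m(3) = 2.
  α_5 = 5: Horner steps 5 → 0 → 10, so m(5) = 10.
  α_6 = 7: Horner steps 5 → 10 → 3, so m(7) = 3.
Codeword c = [2, 1, 1, 2, 10, 3] ∈ F_11^6.


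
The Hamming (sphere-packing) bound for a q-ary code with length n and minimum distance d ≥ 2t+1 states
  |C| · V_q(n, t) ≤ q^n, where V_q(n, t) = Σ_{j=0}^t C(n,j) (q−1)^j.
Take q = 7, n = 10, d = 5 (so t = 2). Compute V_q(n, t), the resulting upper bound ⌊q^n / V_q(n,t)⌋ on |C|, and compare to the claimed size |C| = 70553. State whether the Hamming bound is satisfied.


V_q(n, t) = 1681, q^n = 282475249, Hamming bound = 168040, |C| = 70553 ≤ bound (satisfied).

Step 1: Compute V_q(n, t) = Σ_{j=0}^2 C(n, j) (q−1)^j.
  j = 0: C(10,0)·(6)^0 = 1·1 = 1.
  j = 1: C(10,1)·(6)^1 = 10·6 = 60.
  j = 2: C(10,2)·(6)^2 = 45·36 = 1620.
  V_q(n, t) = 1 + 60 + 1620 = 1681.
Step 2: q^n = 7^10 = 282475249.
Step 3: Hamming bound ⌊q^n / V_q(n,t)⌋ = ⌊282475249/1681⌋ = 168040.
Step 4: Compare |C| = 70553 to 168040: satisfied.
The claimed |C| lies below the Hamming bound.


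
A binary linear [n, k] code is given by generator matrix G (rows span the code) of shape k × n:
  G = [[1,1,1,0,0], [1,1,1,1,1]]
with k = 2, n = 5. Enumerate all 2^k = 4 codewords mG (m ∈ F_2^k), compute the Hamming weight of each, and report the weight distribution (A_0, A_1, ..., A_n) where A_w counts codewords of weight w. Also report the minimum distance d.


Weight distribution: A_0 = 1, A_2 = 1, A_3 = 1, A_5 = 1. Minimum distance d = 2.

Enumerate all 2^2 = 4 messages m ∈ F_2^2.
For each, compute codeword c = mG in F_2^5, then tally its weight.
  m = 00 → c = 00000, weight = 0.
  m = 10 → c = 11100, weight = 3.
  m = 01 → c = 11111, weight = 5.
  m = 11 → c = 00011, weight = 2.
Tally weights:
  weight 0: 1 codewords.
  weight 2: 1 codewords.
  weight 3: 1 codewords.
  weight 5: 1 codewords.
Minimum distance d = smallest w > 0 with A_w > 0 = 2.
Sanity: Σ A_w = 4 = 2^2 = 4 ✓.


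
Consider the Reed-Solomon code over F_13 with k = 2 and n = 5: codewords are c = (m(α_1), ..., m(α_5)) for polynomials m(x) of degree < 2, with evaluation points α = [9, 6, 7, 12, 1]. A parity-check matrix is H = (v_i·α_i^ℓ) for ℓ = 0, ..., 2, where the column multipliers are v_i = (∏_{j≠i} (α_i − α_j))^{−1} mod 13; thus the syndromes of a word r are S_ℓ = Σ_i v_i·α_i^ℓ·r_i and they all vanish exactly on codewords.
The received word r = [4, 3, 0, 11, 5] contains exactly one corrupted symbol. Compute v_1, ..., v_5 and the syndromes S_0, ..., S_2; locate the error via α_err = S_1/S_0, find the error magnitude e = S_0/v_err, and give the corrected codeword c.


S = (3, 1, 9), error at position 1, error magnitude e = 10, c = [7, 3, 0, 11, 5].

Step 1: column multipliers v_i = (∏_{j≠i}(α_i − α_j))^{−1} mod 13.
  i = 1 (α = 9): (9−6)(9−7)(9−12)(9−1) = 3·2·(−3)·8 = −144 ≡ 12, so v_1 = 12^{−1} = 12 (mod 13).
  i = 2 (α = 6): (6−9)(6−7)(6−12)(6−1) = (−3)·(−1)·(−6)·5 = −90 ≡ 1, so v_2 = 1^{−1} = 1 (mod 13).
  i = 3 (α = 7): (7−9)(7−6)(7−12)(7−1) = (−2)·1·(−5)·6 = 60 ≡ 8, so v_3 = 8^{−1} = 5 (mod 13).
  i = 4 (α = 12): (12−9)(12−6)(12−7)(12−1) = 3·6·5·11 = 990 ≡ 2, so v_4 = 2^{−1} = 7 (mod 13).
  i = 5 (α = 1): (1−9)(1−6)(1−7)(1−12) = (−8)·(−5)·(−6)·(−11) = 2640 ≡ 1, so v_5 = 1^{−1} = 1 (mod 13).
  v = [12, 1, 5, 7, 1].
Step 2: syndromes of r = [4, 3, 0, 11, 5] (all sums mod 13).
  S_0 = Σ v_i r_i = 12·4 + 1·3 + 5·0 + 7·11 + 1·5 = 133 ≡ 3.
  S_1 = Σ v_i α_i r_i = 12·9·4 + 1·6·3 + 5·7·0 + 7·12·11 + 1·1·5 = 1379 ≡ 1.
  α_i^2 mod 13 = [3, 10, 10, 1, 1].
  S_2 = Σ v_i α_i^2 r_i = 12·3·4 + 1·10·3 + 5·10·0 + 7·1·11 + 1·1·5 = 256 ≡ 9.
  S = (3, 1, 9) ≠ 0, so r is not a codeword (an error is present).
Step 3: locate the error. For a single error e at position i, S_ℓ = v_i·e·α_i^ℓ, so α_err = S_1/S_0.
  S_0^{−1} = 3^{−1} = 9 (mod 13), so α_err = 1·9 = 9 ≡ 9 = α_1. Error position i = 1.
  Consistency check: S_2/S_1 = 9·1 = 9 ≡ 9 = α_err ✓ (single-error assumption holds).
Step 4: error magnitude e = S_0/v_1 = S_0·∏_{j≠1}(α_1 − α_j) = 3·12 = 36 ≡ 10 (mod 13).
Step 5: correct position 1: c_1 = r_1 − e = 4 − 10 ≡ 7 (mod 13). Hence c = [7, 3, 0, 11, 5].
  Check: interpolating c through the α_i gives m(x) = 8 + 10·x (degree < 2) with m(α_i) = c_i for every i, so c is indeed a codeword.


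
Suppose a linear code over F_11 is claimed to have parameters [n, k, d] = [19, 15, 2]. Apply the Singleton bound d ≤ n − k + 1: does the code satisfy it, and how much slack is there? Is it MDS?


Singleton RHS = n − k + 1 = 5, slack = 3, bound satisfied, not MDS.

Singleton bound: d ≤ n − k + 1.
Here n = 19, k = 15, so n − k + 1 = 5.
Given d = 2, check d ≤ 5: YES.
Slack = (n − k + 1) − d = 3.
The code is NOT MDS (slack = 3 > 0).
Description: the claimed parameters are [19, 15, 2]_11; such a code would be non-MDS.


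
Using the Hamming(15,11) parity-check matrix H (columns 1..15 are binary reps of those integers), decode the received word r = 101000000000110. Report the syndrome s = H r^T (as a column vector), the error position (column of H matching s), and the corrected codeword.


s = (0, 0, 0, 1)^T, error position = 1, corrected codeword c = 001000000000110

Compute s = H r^T mod 2 one row at a time:
  s_1 = 0 + 0 + 0 + 0 + 0 + 1 + 1 + 0 = 2 ≡ 0 (mod 2).
  s_2 = 0 + 0 + 0 + 0 + 0 + 1 + 1 + 0 = 2 ≡ 0 (mod 2).
  s_3 = 0 + 1 + 0 + 0 + 0 + 0 + 1 + 0 = 2 ≡ 0 (mod 2).
  s_4 = 1 + 1 + 0 + 0 + 0 + 0 + 1 + 0 = 3 ≡ 1 (mod 2).
s = (0, 0, 0, 1)^T — this equals column 1 of H (binary 0001), so error is at position 1.
Correct: flip bit 1 of r = 101000000000110 to get c = 001000000000110.


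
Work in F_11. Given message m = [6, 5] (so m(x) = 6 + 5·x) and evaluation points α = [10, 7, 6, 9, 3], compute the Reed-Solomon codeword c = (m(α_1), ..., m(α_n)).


c = [1, 8, 3, 7, 10]

Message polynomial: m(x) = 6 + 5·x (mod 11).
For each evaluation point α_i, compute m(α_i) mod 11:
  α_1 = 10: Horner steps 5 → 1, so m(10) = 1.
  α_2 = 7: Horner steps 5 → 8, so m(7) = 8.
  α_3 = 6: Horner steps 5 → 3, so m(6) = 3.
  α_4 = 9: Horner steps 5 → 7, so m(9) = 7.
  α_5 = 3: Horner steps 5 → 10, so m(3) = 10.
Codeword c = [1, 8, 3, 7, 10] ∈ F_11^5.


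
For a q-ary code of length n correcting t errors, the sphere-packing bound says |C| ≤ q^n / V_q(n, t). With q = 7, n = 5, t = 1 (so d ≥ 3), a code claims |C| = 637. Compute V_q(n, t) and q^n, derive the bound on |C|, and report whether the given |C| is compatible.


V_q(n, t) = 31, q^n = 16807, Hamming bound = 542, |C| = 637 > bound (violated).

Step 1: Compute V_q(n, t) = Σ_{j=0}^1 C(n, j) (q−1)^j.
  j = 0: C(5,0)·(6)^0 = 1·1 = 1.
  j = 1: C(5,1)·(6)^1 = 5·6 = 30.
  V_q(n, t) = 1 + 30 = 31.
Step 2: q^n = 7^5 = 16807.
Step 3: Hamming bound ⌊q^n / V_q(n,t)⌋ = ⌊16807/31⌋ = 542.
Step 4: Compare |C| = 637 to 542: violated.
The claimed |C| lies above the Hamming bound, so no 7-ary code of length 5 with d ≥ 3 can have 637 codewords.


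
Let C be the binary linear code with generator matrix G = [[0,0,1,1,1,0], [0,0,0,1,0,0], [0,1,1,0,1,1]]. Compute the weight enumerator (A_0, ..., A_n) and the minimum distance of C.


Weight distribution: A_0 = 1, A_1 = 1, A_2 = 2, A_3 = 2, A_4 = 1, A_5 = 1. Minimum distance d = 1.

Enumerate all 2^3 = 8 messages m ∈ F_2^3.
For each, compute codeword c = mG in F_2^6, then tally its weight.
  m = 000 → c = 000000, weight = 0.
  m = 100 → c = 001110, weight = 3.
  m = 010 → c = 000100, weight = 1.
  m = 110 → c = 001010, weight = 2.
  m = 001 → c = 011011, weight = 4.
  m = 101 → c = 010101, weight = 3.
  m = 011 → c = 011111, weight = 5.
  m = 111 → c = 010001, weight = 2.
Tally weights:
  weight 0: 1 codewords.
  weight 1: 1 codewords.
  weight 2: 2 codewords.
  weight 3: 2 codewords.
  weight 4: 1 codewords.
  weight 5: 1 codewords.
Minimum distance d = smallest w > 0 with A_w > 0 = 1.
Sanity: Σ A_w = 8 = 2^3 = 8 ✓.
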